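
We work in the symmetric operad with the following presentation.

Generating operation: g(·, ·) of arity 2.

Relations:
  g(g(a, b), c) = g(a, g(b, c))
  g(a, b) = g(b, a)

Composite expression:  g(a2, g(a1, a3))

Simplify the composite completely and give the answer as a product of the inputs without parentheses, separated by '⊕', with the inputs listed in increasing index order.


a1 ⊕ a2 ⊕ a3

With g associative and commutative, the a-input set is all that matters.
g(a1, a3) linearizes to a1 ⊕ a3
g(a2, g(a1, a3)) linearizes to a2 ⊕ a1 ⊕ a3
the factors in increasing index order: a1 ⊕ a2 ⊕ a3


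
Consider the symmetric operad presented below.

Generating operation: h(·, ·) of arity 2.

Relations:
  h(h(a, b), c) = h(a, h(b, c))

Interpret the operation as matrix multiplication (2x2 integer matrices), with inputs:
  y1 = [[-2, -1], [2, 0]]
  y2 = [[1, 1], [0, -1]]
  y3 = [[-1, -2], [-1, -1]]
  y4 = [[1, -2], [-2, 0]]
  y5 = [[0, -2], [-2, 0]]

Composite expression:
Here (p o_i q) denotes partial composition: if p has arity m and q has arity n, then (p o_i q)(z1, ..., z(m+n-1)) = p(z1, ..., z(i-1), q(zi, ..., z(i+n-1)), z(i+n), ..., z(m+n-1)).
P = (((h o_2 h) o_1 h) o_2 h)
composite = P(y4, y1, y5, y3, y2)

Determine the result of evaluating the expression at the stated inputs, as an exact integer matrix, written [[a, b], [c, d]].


[[-14, 2], [12, -4]]

h(y1, y5) = [[2, 4], [0, -4]]
h(y4, h(y1, y5)) = [[2, 12], [-4, -8]]
h(y3, y2) = [[-1, 1], [-1, 0]]
h(h(y4, h(y1, y5)), h(y3, y2)) = [[-14, 2], [12, -4]]


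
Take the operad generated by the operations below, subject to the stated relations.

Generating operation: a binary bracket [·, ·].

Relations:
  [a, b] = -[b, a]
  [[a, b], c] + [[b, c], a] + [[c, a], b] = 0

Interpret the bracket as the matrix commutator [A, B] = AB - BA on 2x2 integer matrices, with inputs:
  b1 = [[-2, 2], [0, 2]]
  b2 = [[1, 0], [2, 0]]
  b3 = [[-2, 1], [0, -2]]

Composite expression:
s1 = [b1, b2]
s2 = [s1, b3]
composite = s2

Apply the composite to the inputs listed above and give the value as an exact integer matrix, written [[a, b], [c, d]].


[b1, b2] = [[4, -2], [8, -4]]
[[b1, b2], b3] = [[-8, 8], [0, 8]]

[[-8, 8], [0, 8]]


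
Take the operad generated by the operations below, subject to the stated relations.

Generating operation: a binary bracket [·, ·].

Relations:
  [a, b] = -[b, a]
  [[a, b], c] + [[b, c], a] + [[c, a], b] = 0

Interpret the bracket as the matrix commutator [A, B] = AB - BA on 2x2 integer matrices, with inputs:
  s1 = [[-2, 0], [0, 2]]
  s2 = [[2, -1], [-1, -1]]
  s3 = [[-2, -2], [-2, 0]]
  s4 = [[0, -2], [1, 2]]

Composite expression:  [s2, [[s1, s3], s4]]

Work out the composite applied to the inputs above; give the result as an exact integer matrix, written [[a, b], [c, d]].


[[0, 32], [-32, 0]]

[s1, s3] = [[0, 8], [-8, 0]]
[[s1, s3], s4] = [[-8, 16], [16, 8]]
[s2, [[s1, s3], s4]] = [[0, 32], [-32, 0]]


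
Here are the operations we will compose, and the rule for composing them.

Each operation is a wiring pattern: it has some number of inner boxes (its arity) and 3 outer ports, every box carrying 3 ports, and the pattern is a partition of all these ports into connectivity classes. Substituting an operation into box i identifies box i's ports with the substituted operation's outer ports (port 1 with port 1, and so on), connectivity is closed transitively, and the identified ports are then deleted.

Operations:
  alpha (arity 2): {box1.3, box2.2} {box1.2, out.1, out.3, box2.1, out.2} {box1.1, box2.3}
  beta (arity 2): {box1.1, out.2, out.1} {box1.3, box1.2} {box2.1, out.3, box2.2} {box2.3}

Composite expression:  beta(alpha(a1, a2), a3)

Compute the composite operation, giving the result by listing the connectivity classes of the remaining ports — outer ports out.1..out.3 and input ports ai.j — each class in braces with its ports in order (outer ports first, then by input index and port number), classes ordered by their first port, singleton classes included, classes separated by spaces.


Treat the ports identified at beta as solder joints: merge, then drop.
stage alpha: inputs (a1, a2), connectivity {out.1, out.2, out.3, a1.2, a2.1} {a1.1, a2.3} {a1.3, a2.2}, out.j its boundary
stage beta: inputs (a1, a2, a3), connectivity {out.1, out.2, a1.2, a2.1} {out.3, a3.1, a3.2} {a1.1, a2.3} {a1.3, a2.2} {a3.3}, out.j its boundary

{out.1, out.2, a1.2, a2.1} {out.3, a3.1, a3.2} {a1.1, a2.3} {a1.3, a2.2} {a3.3}


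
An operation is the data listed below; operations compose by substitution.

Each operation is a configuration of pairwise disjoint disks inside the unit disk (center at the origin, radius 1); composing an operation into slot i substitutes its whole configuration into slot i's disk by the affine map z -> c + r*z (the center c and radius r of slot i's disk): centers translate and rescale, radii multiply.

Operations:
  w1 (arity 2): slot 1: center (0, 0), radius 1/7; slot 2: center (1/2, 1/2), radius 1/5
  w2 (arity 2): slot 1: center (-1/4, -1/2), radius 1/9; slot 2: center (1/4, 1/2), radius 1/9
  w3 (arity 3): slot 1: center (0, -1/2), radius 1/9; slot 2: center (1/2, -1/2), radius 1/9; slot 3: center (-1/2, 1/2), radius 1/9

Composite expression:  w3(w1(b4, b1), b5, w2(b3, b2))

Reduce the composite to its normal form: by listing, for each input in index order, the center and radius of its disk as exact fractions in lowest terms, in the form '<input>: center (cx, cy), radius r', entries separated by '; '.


b1: center (1/18, -4/9), radius 1/45; b2: center (-17/36, 5/9), radius 1/81; b3: center (-19/36, 4/9), radius 1/81; b4: center (0, -1/2), radius 1/63; b5: center (1/2, -1/2), radius 1/9

Follow each b-input down from w3: c' goes to c + r*c', radius to r*r'.
b4 passes through 2 substitutions, ending at center (0, -1/2), radius 1/63
b1 passes through 2 substitutions, ending at center (1/18, -4/9), radius 1/45
b5 passes through 1 substitution, ending at center (1/2, -1/2), radius 1/9
b3 passes through 2 substitutions, ending at center (-19/36, 4/9), radius 1/81
b2 passes through 2 substitutions, ending at center (-17/36, 5/9), radius 1/81


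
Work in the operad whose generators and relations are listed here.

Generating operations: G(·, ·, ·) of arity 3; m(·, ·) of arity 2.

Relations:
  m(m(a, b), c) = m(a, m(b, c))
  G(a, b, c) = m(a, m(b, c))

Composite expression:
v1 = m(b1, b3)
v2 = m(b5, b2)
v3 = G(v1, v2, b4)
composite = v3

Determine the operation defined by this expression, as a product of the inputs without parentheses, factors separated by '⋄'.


b1 ⋄ b3 ⋄ b5 ⋄ b2 ⋄ b4

The G-tree's shape is irrelevant; the b-reading-order decides.
m(b1, b3) linearizes to b1 ⋄ b3
m(b5, b2) linearizes to b5 ⋄ b2
G(m(b1, b3), m(b5, b2), b4) linearizes to b1 ⋄ b3 ⋄ b5 ⋄ b2 ⋄ b4


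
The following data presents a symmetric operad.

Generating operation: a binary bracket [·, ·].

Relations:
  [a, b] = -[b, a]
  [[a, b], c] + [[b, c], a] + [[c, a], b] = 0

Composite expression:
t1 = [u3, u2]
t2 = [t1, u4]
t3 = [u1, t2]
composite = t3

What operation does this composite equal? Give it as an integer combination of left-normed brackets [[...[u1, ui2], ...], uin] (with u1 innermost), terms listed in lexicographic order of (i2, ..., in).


-[[[u1, u2], u3], u4] + [[[u1, u3], u2], u4] + [[[u1, u4], u2], u3] - [[[u1, u4], u3], u2]

Antisymmetry and Jacobi reduce to u1-anchored left-normed brackets.
Composite bracket: [u1, [[u3, u2], u4]]
Expanding via [a, b] = ab - ba: 8 signed words (2^3 = 8).
Only words starting with u1 matter:
  from u1u2u3u4, sign -1: term -[[[u1, u2], u3], u4]
  from u1u3u2u4, sign +1: term +[[[u1, u3], u2], u4]
  from u1u4u2u3, sign +1: term +[[[u1, u4], u2], u3]
  from u1u4u3u2, sign -1: term -[[[u1, u4], u3], u2]


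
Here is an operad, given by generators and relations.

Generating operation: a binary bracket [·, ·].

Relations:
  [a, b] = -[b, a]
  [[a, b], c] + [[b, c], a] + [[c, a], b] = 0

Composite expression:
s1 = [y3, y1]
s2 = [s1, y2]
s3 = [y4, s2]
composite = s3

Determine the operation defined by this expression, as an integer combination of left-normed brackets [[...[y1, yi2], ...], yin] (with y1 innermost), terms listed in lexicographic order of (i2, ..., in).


[[[y1, y3], y2], y4]

A multilinear Lie element is pinned by y1-initial words (y1 innermost).
Composite bracket: [y4, [[y3, y1], y2]]
Applying ab - ba throughout gives 8 signed words (2^3 = 8).
Keep just the words that open with y1:
  y1y3y2y4 appears with sign +1, giving the term +[[[y1, y3], y2], y4]


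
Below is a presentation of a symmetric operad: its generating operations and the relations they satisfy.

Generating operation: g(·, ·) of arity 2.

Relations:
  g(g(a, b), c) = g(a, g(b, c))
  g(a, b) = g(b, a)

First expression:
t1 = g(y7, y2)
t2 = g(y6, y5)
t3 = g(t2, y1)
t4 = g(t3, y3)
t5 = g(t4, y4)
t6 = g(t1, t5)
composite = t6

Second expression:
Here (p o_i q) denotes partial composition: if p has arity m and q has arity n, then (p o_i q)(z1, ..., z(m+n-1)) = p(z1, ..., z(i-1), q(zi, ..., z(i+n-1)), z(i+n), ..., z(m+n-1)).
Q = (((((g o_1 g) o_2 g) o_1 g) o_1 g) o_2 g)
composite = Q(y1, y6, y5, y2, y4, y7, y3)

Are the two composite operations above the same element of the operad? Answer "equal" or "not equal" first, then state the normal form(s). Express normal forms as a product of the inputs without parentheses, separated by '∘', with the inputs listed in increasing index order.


equal — both sides give y1 ∘ y2 ∘ y3 ∘ y4 ∘ y5 ∘ y6 ∘ y7

Reducing the first expression gives y1 ∘ y2 ∘ y3 ∘ y4 ∘ y5 ∘ y6 ∘ y7
Reducing the second expression gives y1 ∘ y2 ∘ y3 ∘ y4 ∘ y5 ∘ y6 ∘ y7
Identical normal forms: equal.


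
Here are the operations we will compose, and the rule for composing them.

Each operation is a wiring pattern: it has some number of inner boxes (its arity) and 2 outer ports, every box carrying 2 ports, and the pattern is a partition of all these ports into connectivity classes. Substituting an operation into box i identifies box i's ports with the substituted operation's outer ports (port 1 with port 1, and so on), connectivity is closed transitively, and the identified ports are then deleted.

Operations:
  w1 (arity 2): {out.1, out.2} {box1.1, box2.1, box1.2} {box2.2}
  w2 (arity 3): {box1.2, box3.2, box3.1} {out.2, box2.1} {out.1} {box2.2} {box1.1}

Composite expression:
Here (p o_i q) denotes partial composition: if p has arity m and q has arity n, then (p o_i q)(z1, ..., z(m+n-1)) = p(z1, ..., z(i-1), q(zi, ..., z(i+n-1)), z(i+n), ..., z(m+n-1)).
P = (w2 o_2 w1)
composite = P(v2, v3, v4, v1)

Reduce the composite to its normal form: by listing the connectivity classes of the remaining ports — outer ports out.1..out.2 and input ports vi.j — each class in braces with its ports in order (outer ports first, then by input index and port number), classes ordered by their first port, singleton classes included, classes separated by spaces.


{out.1} {out.2} {v1.1, v1.2, v2.2} {v2.1} {v3.1, v3.2, v4.1} {v4.2}


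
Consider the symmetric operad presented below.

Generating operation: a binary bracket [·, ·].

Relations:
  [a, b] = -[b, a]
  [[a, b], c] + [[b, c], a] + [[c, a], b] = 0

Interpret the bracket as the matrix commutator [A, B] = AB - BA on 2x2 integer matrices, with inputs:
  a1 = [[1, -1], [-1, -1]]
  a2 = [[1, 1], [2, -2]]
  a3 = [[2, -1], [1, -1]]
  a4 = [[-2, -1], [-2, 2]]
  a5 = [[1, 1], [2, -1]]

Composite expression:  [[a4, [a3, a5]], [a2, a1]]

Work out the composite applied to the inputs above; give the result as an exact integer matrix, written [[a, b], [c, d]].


[a3, a5] = [[-3, 5], [-4, 3]]
[a4, [a3, a5]] = [[14, -26], [-4, -14]]
[a2, a1] = [[1, -5], [7, -1]]
[[a4, [a3, a5]], [a2, a1]] = [[-202, -88], [-204, 202]]

[[-202, -88], [-204, 202]]


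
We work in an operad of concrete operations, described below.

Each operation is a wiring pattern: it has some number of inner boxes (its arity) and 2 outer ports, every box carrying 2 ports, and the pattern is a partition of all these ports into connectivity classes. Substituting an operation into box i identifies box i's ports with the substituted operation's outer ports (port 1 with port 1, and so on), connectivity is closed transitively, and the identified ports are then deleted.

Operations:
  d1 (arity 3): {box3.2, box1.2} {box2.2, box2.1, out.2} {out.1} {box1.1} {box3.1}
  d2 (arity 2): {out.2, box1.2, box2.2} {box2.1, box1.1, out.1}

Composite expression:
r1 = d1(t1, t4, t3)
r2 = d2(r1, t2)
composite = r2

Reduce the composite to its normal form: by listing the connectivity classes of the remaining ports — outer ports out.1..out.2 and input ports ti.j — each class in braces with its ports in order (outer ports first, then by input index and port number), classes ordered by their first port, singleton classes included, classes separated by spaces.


{out.1, t2.1} {out.2, t2.2, t4.1, t4.2} {t1.1} {t1.2, t3.2} {t3.1}

Two ports join when wires chain via d2-identified ports.
composing d1 on (t1, t4, t3), with out.j its own outer ports: {out.1} {out.2, t4.1, t4.2} {t1.1} {t1.2, t3.2} {t3.1}
composing d2 on (t1, t4, t3, t2), with out.j its own outer ports: {out.1, t2.1} {out.2, t2.2, t4.1, t4.2} {t1.1} {t1.2, t3.2} {t3.1}


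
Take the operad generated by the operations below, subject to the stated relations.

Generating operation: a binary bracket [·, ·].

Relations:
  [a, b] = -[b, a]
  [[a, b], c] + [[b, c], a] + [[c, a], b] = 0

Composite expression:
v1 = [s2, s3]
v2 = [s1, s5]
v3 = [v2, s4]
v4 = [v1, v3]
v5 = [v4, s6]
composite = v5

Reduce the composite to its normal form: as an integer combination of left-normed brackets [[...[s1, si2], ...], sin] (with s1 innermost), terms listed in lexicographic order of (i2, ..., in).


-[[[[[s1, s5], s4], s2], s3], s6] + [[[[[s1, s5], s4], s3], s2], s6]

Expand each bracket as ab - ba; the s1-initial words give the coefficients.
Composite bracket: [[[s2, s3], [[s1, s5], s4]], s6]
The bracket unfolds into 32 signed words via [a, b] = ab - ba (2^5 = 32).
Keep just the words that open with s1:
  the word s1s5s4s2s3s6 carries sign -1 and contributes -[[[[[s1, s5], s4], s2], s3], s6]
  the word s1s5s4s3s2s6 carries sign +1 and contributes +[[[[[s1, s5], s4], s3], s2], s6]


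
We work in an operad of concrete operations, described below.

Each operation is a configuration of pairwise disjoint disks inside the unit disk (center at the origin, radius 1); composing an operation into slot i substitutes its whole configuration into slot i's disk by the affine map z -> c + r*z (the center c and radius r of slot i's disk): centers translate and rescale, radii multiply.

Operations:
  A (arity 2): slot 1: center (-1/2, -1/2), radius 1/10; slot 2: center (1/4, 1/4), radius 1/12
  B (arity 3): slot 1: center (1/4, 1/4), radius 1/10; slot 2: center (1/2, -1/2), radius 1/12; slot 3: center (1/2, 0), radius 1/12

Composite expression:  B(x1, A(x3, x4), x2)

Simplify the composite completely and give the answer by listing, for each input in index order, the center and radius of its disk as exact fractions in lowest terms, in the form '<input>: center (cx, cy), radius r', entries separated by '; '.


Affine substitution under B: radii multiply and x-centers shift.
for x1, the 1-step affine chain lands on center (1/4, 1/4), radius 1/10
for x3, the 2-step affine chain lands on center (11/24, -13/24), radius 1/120
for x4, the 2-step affine chain lands on center (25/48, -23/48), radius 1/144
for x2, the 1-step affine chain lands on center (1/2, 0), radius 1/12

x1: center (1/4, 1/4), radius 1/10; x2: center (1/2, 0), radius 1/12; x3: center (11/24, -13/24), radius 1/120; x4: center (25/48, -23/48), radius 1/144


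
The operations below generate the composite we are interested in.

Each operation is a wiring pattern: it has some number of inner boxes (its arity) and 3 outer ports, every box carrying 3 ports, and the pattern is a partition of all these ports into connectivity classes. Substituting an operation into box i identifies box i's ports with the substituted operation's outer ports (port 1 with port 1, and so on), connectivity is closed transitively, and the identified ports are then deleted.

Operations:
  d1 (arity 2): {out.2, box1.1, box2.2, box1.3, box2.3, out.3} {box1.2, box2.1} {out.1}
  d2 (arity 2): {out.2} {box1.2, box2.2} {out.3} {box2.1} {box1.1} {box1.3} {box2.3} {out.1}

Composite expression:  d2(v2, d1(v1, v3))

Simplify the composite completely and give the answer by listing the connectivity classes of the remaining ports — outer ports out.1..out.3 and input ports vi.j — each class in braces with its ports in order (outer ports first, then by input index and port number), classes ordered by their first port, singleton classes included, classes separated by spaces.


{out.1} {out.2} {out.3} {v1.1, v1.3, v2.2, v3.2, v3.3} {v1.2, v3.1} {v2.1} {v2.3}

Treat the ports identified at d2 as solder joints: merge, then drop.
composing d1 on (v1, v3), with out.j its own outer ports: {out.1} {out.2, out.3, v1.1, v1.3, v3.2, v3.3} {v1.2, v3.1}
composing d2 on (v2, v1, v3), with out.j its own outer ports: {out.1} {out.2} {out.3} {v1.1, v1.3, v2.2, v3.2, v3.3} {v1.2, v3.1} {v2.1} {v2.3}


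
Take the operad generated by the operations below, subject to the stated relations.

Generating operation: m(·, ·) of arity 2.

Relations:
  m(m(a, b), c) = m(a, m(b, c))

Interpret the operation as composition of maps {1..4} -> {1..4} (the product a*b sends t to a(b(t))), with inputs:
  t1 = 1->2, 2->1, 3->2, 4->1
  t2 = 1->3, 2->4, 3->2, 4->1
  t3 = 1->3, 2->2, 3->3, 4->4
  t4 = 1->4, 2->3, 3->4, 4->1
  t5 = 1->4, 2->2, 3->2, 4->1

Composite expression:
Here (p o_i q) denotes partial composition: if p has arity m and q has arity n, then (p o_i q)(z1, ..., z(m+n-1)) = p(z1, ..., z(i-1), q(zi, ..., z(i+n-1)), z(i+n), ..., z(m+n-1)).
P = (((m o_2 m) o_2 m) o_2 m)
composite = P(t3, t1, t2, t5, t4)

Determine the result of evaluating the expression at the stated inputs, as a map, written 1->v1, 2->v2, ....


1->2, 2->3, 3->2, 4->2

m(t1, t2) = 1->2, 2->1, 3->1, 4->2
m(m(t1, t2), t5) = 1->2, 2->1, 3->1, 4->2
m(m(m(t1, t2), t5), t4) = 1->2, 2->1, 3->2, 4->2
m(t3, m(m(m(t1, t2), t5), t4)) = 1->2, 2->3, 3->2, 4->2


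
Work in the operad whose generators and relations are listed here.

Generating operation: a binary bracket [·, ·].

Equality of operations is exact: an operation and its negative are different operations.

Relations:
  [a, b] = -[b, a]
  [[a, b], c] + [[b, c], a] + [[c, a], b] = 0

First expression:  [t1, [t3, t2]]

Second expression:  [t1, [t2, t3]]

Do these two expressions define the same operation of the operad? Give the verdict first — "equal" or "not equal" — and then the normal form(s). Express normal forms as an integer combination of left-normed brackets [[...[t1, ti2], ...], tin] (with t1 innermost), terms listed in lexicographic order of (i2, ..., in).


Reducing the first expression gives -[[t1, t2], t3] + [[t1, t3], t2]
Reducing the second expression gives [[t1, t2], t3] - [[t1, t3], t2]
Distinct normal forms: not equal.

not equal: they reduce to -[[t1, t2], t3] + [[t1, t3], t2] and [[t1, t2], t3] - [[t1, t3], t2]


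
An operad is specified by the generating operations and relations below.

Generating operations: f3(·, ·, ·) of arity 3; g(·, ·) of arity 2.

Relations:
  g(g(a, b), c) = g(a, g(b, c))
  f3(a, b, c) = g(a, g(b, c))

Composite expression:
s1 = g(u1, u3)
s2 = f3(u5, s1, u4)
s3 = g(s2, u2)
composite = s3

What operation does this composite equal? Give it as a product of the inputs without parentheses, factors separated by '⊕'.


u5 ⊕ u1 ⊕ u3 ⊕ u4 ⊕ u2


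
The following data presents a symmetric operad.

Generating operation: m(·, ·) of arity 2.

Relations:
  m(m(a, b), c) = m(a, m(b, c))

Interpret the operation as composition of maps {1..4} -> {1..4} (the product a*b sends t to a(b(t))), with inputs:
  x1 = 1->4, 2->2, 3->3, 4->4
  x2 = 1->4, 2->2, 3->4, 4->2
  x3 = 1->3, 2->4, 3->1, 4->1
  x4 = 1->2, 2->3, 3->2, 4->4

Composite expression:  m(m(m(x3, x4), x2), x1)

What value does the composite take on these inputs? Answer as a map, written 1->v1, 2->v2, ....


1->1, 2->1, 3->1, 4->1

m(x3, x4) = 1->4, 2->1, 3->4, 4->1
m(m(x3, x4), x2) = 1->1, 2->1, 3->1, 4->1
m(m(m(x3, x4), x2), x1) = 1->1, 2->1, 3->1, 4->1


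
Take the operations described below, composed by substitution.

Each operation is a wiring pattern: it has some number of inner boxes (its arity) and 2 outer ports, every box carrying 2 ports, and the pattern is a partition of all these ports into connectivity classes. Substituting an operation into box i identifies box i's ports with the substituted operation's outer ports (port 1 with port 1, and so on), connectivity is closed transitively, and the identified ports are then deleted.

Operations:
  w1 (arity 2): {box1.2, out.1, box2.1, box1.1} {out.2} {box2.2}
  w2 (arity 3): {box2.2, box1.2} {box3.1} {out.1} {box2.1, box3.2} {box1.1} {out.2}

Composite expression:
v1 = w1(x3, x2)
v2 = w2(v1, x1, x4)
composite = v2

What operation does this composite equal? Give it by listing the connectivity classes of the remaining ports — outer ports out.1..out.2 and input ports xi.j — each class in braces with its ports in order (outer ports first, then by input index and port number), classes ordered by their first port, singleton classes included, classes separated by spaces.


{out.1} {out.2} {x1.1, x4.2} {x1.2} {x2.1, x3.1, x3.2} {x2.2} {x4.1}

Connectivity passes through glued w2-boundaries; trace each wire chain.
w1 over (x3, x2) gives {out.1, x2.1, x3.1, x3.2} {out.2} {x2.2}, out.j being that stage's outer ports
w2 over (x3, x2, x1, x4) gives {out.1} {out.2} {x1.1, x4.2} {x1.2} {x2.1, x3.1, x3.2} {x2.2} {x4.1}, out.j being that stage's outer ports


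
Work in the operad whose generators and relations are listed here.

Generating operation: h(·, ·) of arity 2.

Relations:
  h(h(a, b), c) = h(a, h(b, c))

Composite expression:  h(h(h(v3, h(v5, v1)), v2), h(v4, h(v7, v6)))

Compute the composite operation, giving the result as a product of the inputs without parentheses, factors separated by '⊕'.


v3 ⊕ v5 ⊕ v1 ⊕ v2 ⊕ v4 ⊕ v7 ⊕ v6

Associativity of h dissolves the nesting; only the v-input order survives.
h(v5, v1) spells out as v5 ⊕ v1
h(v3, h(v5, v1)) spells out as v3 ⊕ v5 ⊕ v1
h(h(v3, h(v5, v1)), v2) spells out as v3 ⊕ v5 ⊕ v1 ⊕ v2
h(v7, v6) spells out as v7 ⊕ v6
h(v4, h(v7, v6)) spells out as v4 ⊕ v7 ⊕ v6
h(h(h(v3, h(v5, v1)), v2), h(v4, h(v7, v6))) spells out as v3 ⊕ v5 ⊕ v1 ⊕ v2 ⊕ v4 ⊕ v7 ⊕ v6


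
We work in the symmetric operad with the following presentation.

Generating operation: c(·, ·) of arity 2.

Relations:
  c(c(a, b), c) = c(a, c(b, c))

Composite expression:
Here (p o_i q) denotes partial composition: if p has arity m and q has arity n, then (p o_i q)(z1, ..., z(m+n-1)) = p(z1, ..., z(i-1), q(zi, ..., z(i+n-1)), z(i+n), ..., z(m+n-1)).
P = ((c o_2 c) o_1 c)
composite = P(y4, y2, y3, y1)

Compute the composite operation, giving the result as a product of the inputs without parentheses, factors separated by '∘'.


y4 ∘ y2 ∘ y3 ∘ y1

The c-tree's shape is irrelevant; the y-reading-order decides.
c(y4, y2) reduces to y4 ∘ y2
c(y3, y1) reduces to y3 ∘ y1
c(c(y4, y2), c(y3, y1)) reduces to y4 ∘ y2 ∘ y3 ∘ y1


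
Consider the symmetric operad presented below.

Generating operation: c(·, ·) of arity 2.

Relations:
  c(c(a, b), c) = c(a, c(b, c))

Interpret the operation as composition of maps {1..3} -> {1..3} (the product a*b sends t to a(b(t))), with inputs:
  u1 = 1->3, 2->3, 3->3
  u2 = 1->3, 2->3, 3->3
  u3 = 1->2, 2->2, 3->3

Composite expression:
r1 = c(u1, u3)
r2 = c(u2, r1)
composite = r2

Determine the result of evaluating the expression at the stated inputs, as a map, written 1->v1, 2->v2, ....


c(u1, u3) = 1->3, 2->3, 3->3
c(u2, c(u1, u3)) = 1->3, 2->3, 3->3

1->3, 2->3, 3->3


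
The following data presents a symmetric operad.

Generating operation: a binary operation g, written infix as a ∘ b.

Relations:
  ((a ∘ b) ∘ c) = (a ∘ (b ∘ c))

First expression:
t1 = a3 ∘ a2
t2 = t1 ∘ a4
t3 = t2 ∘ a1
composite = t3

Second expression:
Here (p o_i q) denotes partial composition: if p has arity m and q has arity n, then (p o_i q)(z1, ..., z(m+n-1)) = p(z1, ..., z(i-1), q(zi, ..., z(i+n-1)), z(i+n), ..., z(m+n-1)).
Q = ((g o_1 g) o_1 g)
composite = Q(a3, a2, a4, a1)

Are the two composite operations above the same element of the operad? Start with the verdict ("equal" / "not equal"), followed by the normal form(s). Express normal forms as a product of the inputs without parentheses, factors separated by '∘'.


equal — both sides give a3 ∘ a2 ∘ a4 ∘ a1

In normal form, the first expression is a3 ∘ a2 ∘ a4 ∘ a1
In normal form, the second expression is a3 ∘ a2 ∘ a4 ∘ a1
One common form — equal.


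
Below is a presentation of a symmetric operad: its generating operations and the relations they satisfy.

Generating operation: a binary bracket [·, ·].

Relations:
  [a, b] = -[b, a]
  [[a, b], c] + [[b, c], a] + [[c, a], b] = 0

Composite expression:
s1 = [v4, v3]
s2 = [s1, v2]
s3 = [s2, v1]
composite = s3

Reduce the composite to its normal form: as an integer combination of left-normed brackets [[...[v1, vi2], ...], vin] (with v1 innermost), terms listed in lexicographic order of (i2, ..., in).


Skip Jacobi rewriting: expand, keep v1-initial words, read off terms.
Composite bracket: [[[v4, v3], v2], v1]
Under [a, b] = ab - ba we get 8 signed associative words (2^3 = 8).
Only words starting with v1 matter:
  sign of v1v2v3v4 is -1, so it contributes -[[[v1, v2], v3], v4]
  sign of v1v2v4v3 is +1, so it contributes +[[[v1, v2], v4], v3]
  sign of v1v3v4v2 is +1, so it contributes +[[[v1, v3], v4], v2]
  sign of v1v4v3v2 is -1, so it contributes -[[[v1, v4], v3], v2]

-[[[v1, v2], v3], v4] + [[[v1, v2], v4], v3] + [[[v1, v3], v4], v2] - [[[v1, v4], v3], v2]


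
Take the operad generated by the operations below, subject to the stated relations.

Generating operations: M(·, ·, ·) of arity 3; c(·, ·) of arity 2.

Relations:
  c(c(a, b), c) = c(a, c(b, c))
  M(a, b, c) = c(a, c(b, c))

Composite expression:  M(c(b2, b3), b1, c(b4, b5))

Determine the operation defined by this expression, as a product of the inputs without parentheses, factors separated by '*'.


b2 * b3 * b1 * b4 * b5


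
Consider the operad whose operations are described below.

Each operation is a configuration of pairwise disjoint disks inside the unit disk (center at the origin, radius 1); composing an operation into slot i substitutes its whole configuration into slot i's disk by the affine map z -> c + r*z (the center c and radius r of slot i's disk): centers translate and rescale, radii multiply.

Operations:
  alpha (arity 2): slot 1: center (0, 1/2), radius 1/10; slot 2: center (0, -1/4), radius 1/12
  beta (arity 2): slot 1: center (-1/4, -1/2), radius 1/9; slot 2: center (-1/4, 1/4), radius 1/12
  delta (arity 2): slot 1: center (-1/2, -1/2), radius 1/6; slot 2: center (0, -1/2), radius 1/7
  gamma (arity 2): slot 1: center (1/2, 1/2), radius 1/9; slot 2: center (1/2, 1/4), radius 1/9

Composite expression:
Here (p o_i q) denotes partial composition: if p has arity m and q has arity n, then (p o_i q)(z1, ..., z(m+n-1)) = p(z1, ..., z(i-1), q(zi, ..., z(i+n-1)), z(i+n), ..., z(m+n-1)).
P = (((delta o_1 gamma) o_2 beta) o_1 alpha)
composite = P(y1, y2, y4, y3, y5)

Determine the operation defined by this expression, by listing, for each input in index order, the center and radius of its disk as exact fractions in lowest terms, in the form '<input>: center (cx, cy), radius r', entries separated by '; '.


y1: center (-5/12, -11/27), radius 1/540; y2: center (-5/12, -91/216), radius 1/648; y3: center (-91/216, -49/108), radius 1/648; y4: center (-91/216, -101/216), radius 1/486; y5: center (0, -1/2), radius 1/7

Only the slot chain above each y matters under delta; compose those maps.
input y1: composing its 3 substitution steps yields center (-5/12, -11/27), radius 1/540
input y2: composing its 3 substitution steps yields center (-5/12, -91/216), radius 1/648
input y4: composing its 3 substitution steps yields center (-91/216, -101/216), radius 1/486
input y3: composing its 3 substitution steps yields center (-91/216, -49/108), radius 1/648
input y5: composing its 1 substitution step yields center (0, -1/2), radius 1/7


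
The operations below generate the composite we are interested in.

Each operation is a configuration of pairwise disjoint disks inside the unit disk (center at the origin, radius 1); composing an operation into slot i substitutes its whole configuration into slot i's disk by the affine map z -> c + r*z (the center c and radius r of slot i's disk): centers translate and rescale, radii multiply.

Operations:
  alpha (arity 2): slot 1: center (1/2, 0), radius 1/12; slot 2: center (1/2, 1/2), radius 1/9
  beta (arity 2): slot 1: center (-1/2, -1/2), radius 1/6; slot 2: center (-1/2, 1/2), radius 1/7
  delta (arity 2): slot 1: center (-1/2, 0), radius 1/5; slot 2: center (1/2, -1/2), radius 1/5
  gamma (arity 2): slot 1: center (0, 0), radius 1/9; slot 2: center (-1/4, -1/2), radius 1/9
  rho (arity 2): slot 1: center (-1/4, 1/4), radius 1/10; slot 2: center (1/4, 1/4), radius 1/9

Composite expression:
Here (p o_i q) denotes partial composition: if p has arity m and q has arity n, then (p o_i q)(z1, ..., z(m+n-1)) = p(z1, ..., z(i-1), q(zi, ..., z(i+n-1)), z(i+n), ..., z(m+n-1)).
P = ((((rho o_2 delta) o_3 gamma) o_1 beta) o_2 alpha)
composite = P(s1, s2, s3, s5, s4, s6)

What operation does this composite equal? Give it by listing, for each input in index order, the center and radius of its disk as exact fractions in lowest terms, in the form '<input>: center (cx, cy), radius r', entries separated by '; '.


s1: center (-3/10, 1/5), radius 1/60; s2: center (-41/140, 3/10), radius 1/840; s3: center (-41/140, 43/140), radius 1/630; s4: center (11/36, 7/36), radius 1/405; s5: center (7/36, 1/4), radius 1/45; s6: center (3/10, 11/60), radius 1/405

Only the slot chain above each s matters under rho; compose those maps.
s1 passes through 2 substitutions, ending at center (-3/10, 1/5), radius 1/60
s2 passes through 3 substitutions, ending at center (-41/140, 3/10), radius 1/840
s3 passes through 3 substitutions, ending at center (-41/140, 43/140), radius 1/630
s5 passes through 2 substitutions, ending at center (7/36, 1/4), radius 1/45
s4 passes through 3 substitutions, ending at center (11/36, 7/36), radius 1/405
s6 passes through 3 substitutions, ending at center (3/10, 11/60), radius 1/405


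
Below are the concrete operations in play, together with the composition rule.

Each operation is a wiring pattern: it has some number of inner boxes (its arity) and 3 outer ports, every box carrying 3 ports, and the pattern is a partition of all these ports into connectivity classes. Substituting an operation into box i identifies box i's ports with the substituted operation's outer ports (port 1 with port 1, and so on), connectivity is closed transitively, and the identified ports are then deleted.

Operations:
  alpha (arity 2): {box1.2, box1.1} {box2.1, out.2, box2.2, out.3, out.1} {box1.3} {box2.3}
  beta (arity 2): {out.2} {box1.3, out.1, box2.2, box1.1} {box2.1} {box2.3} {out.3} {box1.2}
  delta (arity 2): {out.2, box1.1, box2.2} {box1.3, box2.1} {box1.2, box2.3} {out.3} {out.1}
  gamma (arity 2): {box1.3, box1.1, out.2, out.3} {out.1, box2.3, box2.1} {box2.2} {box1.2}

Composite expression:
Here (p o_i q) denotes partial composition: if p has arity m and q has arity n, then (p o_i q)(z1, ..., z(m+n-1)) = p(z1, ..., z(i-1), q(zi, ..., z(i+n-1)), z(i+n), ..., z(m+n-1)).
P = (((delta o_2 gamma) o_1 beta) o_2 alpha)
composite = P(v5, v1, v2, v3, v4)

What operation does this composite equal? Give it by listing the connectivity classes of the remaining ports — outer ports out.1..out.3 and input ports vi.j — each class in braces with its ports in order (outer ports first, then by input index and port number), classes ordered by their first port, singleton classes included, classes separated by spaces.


{out.1} {out.2, v2.1, v2.2, v3.1, v3.3, v5.1, v5.3} {out.3} {v1.1, v1.2} {v1.3} {v2.3} {v3.2} {v4.1, v4.3} {v4.2} {v5.2}

After gluing at delta, chains via deleted ports link the v-ports.
after alpha, the pattern on (v1, v2) reads {out.1, out.2, out.3, v2.1, v2.2} {v1.1, v1.2} {v1.3} {v2.3} (out.j = its outer ports)
after beta, the pattern on (v5, v1, v2) reads {out.1, v2.1, v2.2, v5.1, v5.3} {out.2} {out.3} {v1.1, v1.2} {v1.3} {v2.3} {v5.2} (out.j = its outer ports)
after gamma, the pattern on (v3, v4) reads {out.1, v4.1, v4.3} {out.2, out.3, v3.1, v3.3} {v3.2} {v4.2} (out.j = its outer ports)
after delta, the pattern on (v5, v1, v2, v3, v4) reads {out.1} {out.2, v2.1, v2.2, v3.1, v3.3, v5.1, v5.3} {out.3} {v1.1, v1.2} {v1.3} {v2.3} {v3.2} {v4.1, v4.3} {v4.2} {v5.2} (out.j = its outer ports)


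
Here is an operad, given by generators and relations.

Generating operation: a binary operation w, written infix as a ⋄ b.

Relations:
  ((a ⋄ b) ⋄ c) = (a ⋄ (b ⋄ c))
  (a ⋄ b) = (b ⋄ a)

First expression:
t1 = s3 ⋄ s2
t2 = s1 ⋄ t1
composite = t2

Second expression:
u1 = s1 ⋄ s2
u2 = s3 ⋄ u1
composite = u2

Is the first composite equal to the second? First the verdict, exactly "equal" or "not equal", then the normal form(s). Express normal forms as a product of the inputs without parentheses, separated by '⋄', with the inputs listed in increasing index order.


equal; both compose to s1 ⋄ s2 ⋄ s3

The first composite normalizes to s1 ⋄ s2 ⋄ s3
The second composite normalizes to s1 ⋄ s2 ⋄ s3
The normal forms match — equal.


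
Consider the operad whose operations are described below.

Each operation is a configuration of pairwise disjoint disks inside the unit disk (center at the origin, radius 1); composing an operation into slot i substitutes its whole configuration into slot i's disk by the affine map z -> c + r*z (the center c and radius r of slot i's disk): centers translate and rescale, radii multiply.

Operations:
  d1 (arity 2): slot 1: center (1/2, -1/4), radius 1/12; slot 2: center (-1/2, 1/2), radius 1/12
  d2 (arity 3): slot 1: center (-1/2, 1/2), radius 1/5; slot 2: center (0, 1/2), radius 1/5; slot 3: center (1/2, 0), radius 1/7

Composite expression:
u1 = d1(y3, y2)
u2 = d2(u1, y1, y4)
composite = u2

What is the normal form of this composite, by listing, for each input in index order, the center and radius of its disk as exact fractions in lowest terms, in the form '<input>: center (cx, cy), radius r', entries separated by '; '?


Nesting under d2 composes maps z -> c + r*z down each y-path.
input y3: applying the 2 nested substitutions gives center (-2/5, 9/20), radius 1/60
input y2: applying the 2 nested substitutions gives center (-3/5, 3/5), radius 1/60
input y1: applying the 1 nested substitution gives center (0, 1/2), radius 1/5
input y4: applying the 1 nested substitution gives center (1/2, 0), radius 1/7

y1: center (0, 1/2), radius 1/5; y2: center (-3/5, 3/5), radius 1/60; y3: center (-2/5, 9/20), radius 1/60; y4: center (1/2, 0), radius 1/7


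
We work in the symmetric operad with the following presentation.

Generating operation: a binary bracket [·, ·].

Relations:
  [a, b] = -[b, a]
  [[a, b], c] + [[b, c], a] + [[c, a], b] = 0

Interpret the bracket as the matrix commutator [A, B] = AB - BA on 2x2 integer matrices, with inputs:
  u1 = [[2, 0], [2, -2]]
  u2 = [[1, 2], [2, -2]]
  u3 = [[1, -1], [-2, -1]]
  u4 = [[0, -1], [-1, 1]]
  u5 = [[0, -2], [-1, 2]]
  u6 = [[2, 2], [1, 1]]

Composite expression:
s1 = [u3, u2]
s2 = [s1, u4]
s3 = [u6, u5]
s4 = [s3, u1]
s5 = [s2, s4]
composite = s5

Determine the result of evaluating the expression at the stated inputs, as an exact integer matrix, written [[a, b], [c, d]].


[u3, u2] = [[2, 7], [-10, -2]]
[[u3, u2], u4] = [[-17, 3], [14, 17]]
[u6, u5] = [[0, 2], [-1, 0]]
[[u6, u5], u1] = [[4, -8], [-4, -4]]
[[[u3, u2], u4], [[u6, u5], u1]] = [[100, 248], [-24, -100]]

[[100, 248], [-24, -100]]


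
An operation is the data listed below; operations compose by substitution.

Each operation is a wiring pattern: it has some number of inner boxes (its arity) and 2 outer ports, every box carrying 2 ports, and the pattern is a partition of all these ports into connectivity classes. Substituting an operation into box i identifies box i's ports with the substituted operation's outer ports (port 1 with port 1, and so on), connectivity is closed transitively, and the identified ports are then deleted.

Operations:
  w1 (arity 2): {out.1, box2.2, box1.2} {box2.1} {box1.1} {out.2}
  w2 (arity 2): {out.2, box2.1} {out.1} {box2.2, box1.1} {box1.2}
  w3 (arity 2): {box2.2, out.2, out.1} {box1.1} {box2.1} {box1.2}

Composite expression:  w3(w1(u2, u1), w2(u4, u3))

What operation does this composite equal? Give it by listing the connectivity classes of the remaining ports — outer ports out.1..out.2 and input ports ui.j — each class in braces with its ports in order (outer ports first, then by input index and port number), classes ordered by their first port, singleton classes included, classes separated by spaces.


{out.1, out.2, u3.1} {u1.1} {u1.2, u2.2} {u2.1} {u3.2, u4.1} {u4.2}

Treat the ports identified at w3 as solder joints: merge, then drop.
the subtree at w1 composes to {out.1, u1.2, u2.2} {out.2} {u1.1} {u2.1} on (u2, u1); out.j = own outer ports
the subtree at w2 composes to {out.1} {out.2, u3.1} {u3.2, u4.1} {u4.2} on (u4, u3); out.j = own outer ports
the subtree at w3 composes to {out.1, out.2, u3.1} {u1.1} {u1.2, u2.2} {u2.1} {u3.2, u4.1} {u4.2} on (u2, u1, u4, u3); out.j = own outer ports


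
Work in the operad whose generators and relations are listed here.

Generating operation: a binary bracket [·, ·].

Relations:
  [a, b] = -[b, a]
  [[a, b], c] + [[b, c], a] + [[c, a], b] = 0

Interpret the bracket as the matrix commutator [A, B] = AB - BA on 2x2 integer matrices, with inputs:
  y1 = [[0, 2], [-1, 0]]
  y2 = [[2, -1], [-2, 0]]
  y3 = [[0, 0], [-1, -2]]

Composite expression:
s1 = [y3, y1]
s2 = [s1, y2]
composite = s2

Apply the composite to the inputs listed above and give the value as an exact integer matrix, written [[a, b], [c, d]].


[[-6, -12], [12, 6]]

[y3, y1] = [[2, 4], [2, -2]]
[[y3, y1], y2] = [[-6, -12], [12, 6]]


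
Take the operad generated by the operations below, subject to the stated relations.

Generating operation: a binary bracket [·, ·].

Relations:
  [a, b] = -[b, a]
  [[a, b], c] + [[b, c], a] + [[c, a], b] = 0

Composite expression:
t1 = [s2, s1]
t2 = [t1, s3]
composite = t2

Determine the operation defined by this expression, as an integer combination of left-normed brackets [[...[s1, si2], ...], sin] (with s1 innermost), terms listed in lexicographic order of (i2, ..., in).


-[[s1, s2], s3]

A multilinear Lie element is pinned by s1-initial words (s1 innermost).
Composite bracket: [[s2, s1], s3]
Under [a, b] = ab - ba we get 4 signed associative words (2^2 = 4).
The s1-initial words carry the normal form:
  s1s2s3 appears with sign -1, giving the term -[[s1, s2], s3]


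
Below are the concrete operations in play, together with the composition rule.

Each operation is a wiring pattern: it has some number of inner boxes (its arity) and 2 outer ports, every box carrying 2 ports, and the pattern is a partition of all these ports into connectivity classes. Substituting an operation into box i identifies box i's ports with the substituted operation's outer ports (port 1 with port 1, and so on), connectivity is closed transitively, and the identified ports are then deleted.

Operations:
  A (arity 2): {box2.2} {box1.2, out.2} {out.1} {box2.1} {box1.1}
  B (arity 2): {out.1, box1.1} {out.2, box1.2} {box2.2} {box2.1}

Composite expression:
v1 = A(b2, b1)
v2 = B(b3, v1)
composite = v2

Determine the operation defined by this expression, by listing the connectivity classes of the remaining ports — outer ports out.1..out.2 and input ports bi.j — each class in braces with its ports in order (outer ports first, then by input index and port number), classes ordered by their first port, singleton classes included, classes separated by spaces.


{out.1, b3.1} {out.2, b3.2} {b1.1} {b1.2} {b2.1} {b2.2}
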